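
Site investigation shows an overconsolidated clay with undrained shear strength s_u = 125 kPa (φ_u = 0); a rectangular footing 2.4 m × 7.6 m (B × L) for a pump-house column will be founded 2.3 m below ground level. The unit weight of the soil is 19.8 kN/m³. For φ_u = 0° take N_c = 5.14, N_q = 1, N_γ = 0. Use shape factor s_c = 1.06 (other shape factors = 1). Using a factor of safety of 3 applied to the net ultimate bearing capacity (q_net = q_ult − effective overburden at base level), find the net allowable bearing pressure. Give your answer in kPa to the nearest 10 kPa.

Overburden at base level: q = 19.8 × 2.3 = 45.54 kPa.
Cohesion term c·N_c·s_c = 125 × 5.14 × 1.06 = 681.05 kPa; surcharge term q·N_q = 45.54 × 1 = 45.54 kPa.
q_ult = 681.05 + 45.54 = 726.59 kPa.
Net ultimate: q_net = 726.59 − 45.54 = 681.05 kPa.
q_all(net) = 681.05 / 3 = 227.02 kPa.

q_all(net) ≈ 230 kPa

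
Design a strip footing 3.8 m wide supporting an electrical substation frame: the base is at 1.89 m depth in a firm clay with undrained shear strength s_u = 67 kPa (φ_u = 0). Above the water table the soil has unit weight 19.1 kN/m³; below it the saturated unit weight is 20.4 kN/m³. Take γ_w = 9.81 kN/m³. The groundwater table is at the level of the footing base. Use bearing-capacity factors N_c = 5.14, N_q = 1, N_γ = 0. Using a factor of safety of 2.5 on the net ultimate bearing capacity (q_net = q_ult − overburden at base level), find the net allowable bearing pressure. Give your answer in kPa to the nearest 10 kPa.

q_all(net) ≈ 140 kPa

q = γ·D_f = 19.1 × 1.89 = 36.099 kPa.
c·N_c = 67 × 5.14 = 344.38 kPa
q·N_q = 36.099 × 1 = 36.099 kPa
q_ult = 344.38 + 36.099 = 380.48 kPa.
q_net = 380.48 − 36.099 = 344.38 kPa.
q_all(net) = 344.38 / 2.5 = 137.75 kPa.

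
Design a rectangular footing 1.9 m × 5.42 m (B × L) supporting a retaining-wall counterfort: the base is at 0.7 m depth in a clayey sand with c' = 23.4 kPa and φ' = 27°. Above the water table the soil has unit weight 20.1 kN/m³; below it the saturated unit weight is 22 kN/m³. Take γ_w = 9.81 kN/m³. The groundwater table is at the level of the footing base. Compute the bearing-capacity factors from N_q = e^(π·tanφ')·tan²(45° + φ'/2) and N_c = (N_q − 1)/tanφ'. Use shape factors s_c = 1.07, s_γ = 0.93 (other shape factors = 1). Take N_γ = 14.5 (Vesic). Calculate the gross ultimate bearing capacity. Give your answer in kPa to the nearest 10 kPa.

tan27° = 0.5095, so N_q = e^(π×0.5095)·tan²(58.5°) = 4.957 × 2.663 = 13.2.
N_c = (13.2 − 1)/tan27° = 23.94.
Effective surcharge at the founding depth q = γ·D_f = 20.1 × 0.7 = 14.07 kPa.
The water table coincides with the base, so in the self-weight term γ → γ' = 12.19 kN/m³.
q_ult = c·N_c·s_c + q·N_q + 0.5·γ·B·N_γ·s_γ
     = 23.4 × 23.942 × 1.07 + 14.07 × 13.199 + 0.5 × 12.19 × 1.9 × 14.5 × 0.93
     = 599.46 + 185.71 + 156.16 = 941.34 kPa.

q_ult ≈ 940 kPa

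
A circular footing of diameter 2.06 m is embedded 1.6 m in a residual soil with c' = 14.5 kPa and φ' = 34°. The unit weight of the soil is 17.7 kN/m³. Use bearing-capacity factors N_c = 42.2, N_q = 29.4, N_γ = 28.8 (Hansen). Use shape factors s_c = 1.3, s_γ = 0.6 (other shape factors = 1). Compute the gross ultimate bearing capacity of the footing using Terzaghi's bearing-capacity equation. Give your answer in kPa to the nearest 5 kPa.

Overburden at base level: q = 17.7 × 1.6 = 28.32 kPa.
Cohesion term c·N_c·s_c = 14.5 × 42.2 × 1.3 = 795.47 kPa; surcharge term q·N_q = 28.32 × 29.4 = 832.61 kPa; self-weight term 0.5·γ·B·N_γ·s_γ = 0.5 × 17.7 × 2.06 × 28.8 × 0.6 = 315.03 kPa.
q_ult = 795.47 + 832.61 + 315.03 = 1943.1 kPa.

q_ult ≈ 1945 kPa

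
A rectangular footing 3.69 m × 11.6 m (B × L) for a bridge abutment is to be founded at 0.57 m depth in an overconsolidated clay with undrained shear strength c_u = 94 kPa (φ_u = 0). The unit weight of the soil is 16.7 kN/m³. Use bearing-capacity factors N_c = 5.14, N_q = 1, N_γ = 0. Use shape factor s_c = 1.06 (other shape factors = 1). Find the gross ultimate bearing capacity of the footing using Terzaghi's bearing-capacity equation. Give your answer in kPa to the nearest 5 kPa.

q_ult ≈ 520 kPa

q = γ·D_f = 16.7 × 0.57 = 9.519 kPa.
c·N_c·s_c = 94 × 5.14 × 1.06 = 512.15 kPa
q·N_q = 9.519 × 1 = 9.519 kPa
q_ult = 512.15 + 9.519 = 521.67 kPa.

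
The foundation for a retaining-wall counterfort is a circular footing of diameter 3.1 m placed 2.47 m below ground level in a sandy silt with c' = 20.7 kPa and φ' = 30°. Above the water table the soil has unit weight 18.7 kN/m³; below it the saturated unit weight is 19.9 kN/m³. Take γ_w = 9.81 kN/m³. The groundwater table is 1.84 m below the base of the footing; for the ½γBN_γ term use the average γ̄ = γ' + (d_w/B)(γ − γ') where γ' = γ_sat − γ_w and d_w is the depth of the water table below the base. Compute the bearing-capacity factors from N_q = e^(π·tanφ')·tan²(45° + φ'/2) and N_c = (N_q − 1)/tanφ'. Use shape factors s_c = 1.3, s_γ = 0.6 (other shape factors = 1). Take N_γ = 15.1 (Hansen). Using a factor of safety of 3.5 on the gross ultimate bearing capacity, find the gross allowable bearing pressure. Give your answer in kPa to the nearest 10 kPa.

N_q = e^(π·tan30°)·tan²(60°) = 18.4; N_c = (N_q − 1)/tanφ' = 30.14.
q = γ·D_f = 18.7 × 2.47 = 46.189 kPa.
γ' = 10.09 kN/m³; averaging over the depth B below the base, γ̄ = γ' + (d_w/B)(γ − γ') = 15.2 kN/m³.
c·N_c·s_c = 20.7 × 30.14 × 1.3 = 811.06 kPa
q·N_q = 46.189 × 18.401 = 849.93 kPa
0.5·γ·B·N_γ·s_γ = 0.5 × 15.2 × 3.1 × 15.1 × 0.6 = 213.46 kPa
q_ult = 811.06 + 849.93 + 213.46 = 1874.4 kPa.
q_all = 1874.4 / 3.5 = 535.56 kPa.

q_all ≈ 540 kPa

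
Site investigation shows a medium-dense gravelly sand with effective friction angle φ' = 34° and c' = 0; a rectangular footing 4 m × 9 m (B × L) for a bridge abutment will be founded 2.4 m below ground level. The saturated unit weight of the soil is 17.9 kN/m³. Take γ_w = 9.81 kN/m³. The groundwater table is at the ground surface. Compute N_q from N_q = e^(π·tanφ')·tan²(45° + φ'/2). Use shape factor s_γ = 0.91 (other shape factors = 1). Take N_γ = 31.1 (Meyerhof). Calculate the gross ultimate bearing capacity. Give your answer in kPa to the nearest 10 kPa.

tan34° = 0.6745, so N_q = e^(π×0.6745)·tan²(62°) = 8.323 × 3.537 = 29.44.
Water table at ground surface, so effective unit weight γ' = 17.9 − 9.81 = 8.09 kN/m³ is used throughout; overburden q = 8.09 × 2.4 = 19.416 kPa; the same γ' applies in the ½γBN_γ term.
Surcharge term q·N_q = 19.416 × 29.44 = 571.6 kPa; self-weight term 0.5·γ·B·N_γ·s_γ = 0.5 × 8.09 × 4 × 31.1 × 0.91 = 457.91 kPa.
q_ult = 571.6 + 457.91 = 1029.5 kPa.

q_ult ≈ 1030 kPa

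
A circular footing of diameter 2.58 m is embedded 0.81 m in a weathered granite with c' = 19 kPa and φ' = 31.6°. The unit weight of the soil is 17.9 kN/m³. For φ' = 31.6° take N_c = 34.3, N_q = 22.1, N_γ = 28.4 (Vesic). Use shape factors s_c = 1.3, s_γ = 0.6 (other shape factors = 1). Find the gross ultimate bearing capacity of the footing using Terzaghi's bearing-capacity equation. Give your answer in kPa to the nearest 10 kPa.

q = γ·D_f = 17.9 × 0.81 = 14.499 kPa.
c·N_c·s_c = 19 × 34.3 × 1.3 = 847.21 kPa
q·N_q = 14.499 × 22.1 = 320.43 kPa
0.5·γ·B·N_γ·s_γ = 0.5 × 17.9 × 2.58 × 28.4 × 0.6 = 393.47 kPa
q_ult = 847.21 + 320.43 + 393.47 = 1561.1 kPa.

q_ult ≈ 1560 kPa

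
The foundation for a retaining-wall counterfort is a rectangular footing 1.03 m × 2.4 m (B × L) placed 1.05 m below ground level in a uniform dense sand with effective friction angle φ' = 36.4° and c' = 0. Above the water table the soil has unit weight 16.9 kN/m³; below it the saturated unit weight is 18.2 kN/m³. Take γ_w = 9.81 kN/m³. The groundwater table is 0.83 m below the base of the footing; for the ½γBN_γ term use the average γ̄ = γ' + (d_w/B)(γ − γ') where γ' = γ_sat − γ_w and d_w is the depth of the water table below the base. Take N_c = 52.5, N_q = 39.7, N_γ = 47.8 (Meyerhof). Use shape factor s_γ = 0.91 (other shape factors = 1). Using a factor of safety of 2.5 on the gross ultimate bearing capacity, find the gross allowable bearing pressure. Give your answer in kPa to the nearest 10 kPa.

q = γ·D_f = 16.9 × 1.05 = 17.745 kPa.
γ' = 8.39 kN/m³; averaging over the depth B below the base, γ̄ = γ' + (d_w/B)(γ − γ') = 15.248 kN/m³.
q·N_q = 17.745 × 39.7 = 704.48 kPa
0.5·γ·B·N_γ·s_γ = 0.5 × 15.248 × 1.03 × 47.8 × 0.91 = 341.57 kPa
q_ult = 704.48 + 341.57 = 1046 kPa.
q_all = 1046 / 2.5 = 418.42 kPa.

q_all ≈ 420 kPa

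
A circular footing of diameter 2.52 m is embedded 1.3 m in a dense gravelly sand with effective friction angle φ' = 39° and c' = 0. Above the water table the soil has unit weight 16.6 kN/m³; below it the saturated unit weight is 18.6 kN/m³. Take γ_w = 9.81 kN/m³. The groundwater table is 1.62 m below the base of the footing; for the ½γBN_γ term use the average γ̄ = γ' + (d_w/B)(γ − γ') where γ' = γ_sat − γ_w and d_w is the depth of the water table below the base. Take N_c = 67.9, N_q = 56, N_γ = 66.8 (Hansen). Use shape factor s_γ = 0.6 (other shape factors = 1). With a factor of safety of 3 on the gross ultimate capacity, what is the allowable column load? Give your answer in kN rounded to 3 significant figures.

P_all ≈ 3170 kN

q = γ·D_f = 16.6 × 1.3 = 21.58 kPa.
γ' = 8.79 kN/m³; averaging over the depth B below the base, γ̄ = γ' + (d_w/B)(γ − γ') = 13.811 kN/m³.
q·N_q = 21.58 × 56 = 1208.5 kPa
0.5·γ·B·N_γ·s_γ = 0.5 × 13.811 × 2.52 × 66.8 × 0.6 = 697.45 kPa
q_ult = 1208.5 + 697.45 = 1905.9 kPa.
Gross allowable pressure q_all = 1905.9 / 3 = 635.31 kPa.
Footing area = 4.9876 m², so allowable column load = 635.31 × 4.9876 = 3168.7 kN.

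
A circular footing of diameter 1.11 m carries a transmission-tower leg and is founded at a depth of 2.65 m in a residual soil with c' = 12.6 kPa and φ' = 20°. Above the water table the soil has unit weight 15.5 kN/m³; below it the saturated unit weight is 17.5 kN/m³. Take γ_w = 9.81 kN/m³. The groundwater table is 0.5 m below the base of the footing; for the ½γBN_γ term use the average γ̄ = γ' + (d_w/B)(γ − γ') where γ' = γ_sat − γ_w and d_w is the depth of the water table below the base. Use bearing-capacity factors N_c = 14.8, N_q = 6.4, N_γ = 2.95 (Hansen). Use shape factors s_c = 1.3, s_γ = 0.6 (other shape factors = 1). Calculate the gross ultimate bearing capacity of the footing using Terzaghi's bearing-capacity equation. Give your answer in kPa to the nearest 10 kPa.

q_ult ≈ 520 kPa

q = γ·D_f = 15.5 × 2.65 = 41.075 kPa.
γ' = 7.69 kN/m³; averaging over the depth B below the base, γ̄ = γ' + (d_w/B)(γ − γ') = 11.208 kN/m³.
c·N_c·s_c = 12.6 × 14.8 × 1.3 = 242.42 kPa
q·N_q = 41.075 × 6.4 = 262.88 kPa
0.5·γ·B·N_γ·s_γ = 0.5 × 11.208 × 1.11 × 2.95 × 0.6 = 11.01 kPa
q_ult = 242.42 + 262.88 + 11.01 = 516.31 kPa.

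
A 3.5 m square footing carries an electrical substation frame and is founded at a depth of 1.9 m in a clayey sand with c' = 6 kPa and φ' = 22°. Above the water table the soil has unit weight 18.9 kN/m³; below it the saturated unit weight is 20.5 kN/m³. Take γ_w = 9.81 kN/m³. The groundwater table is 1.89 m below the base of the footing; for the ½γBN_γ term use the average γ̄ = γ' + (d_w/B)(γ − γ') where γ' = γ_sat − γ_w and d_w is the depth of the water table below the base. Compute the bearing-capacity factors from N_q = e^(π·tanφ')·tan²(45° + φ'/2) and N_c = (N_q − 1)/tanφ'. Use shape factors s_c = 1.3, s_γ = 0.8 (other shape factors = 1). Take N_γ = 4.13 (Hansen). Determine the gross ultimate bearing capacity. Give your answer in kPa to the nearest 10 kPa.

q_ult ≈ 500 kPa

tan22° = 0.404, so N_q = e^(π×0.404)·tan²(56°) = 3.558 × 2.198 = 7.82.
N_c = (7.82 − 1)/tan22° = 16.88.
q = γ·D_f = 18.9 × 1.9 = 35.91 kPa.
γ' = 10.69 kN/m³; averaging over the depth B below the base, γ̄ = γ' + (d_w/B)(γ − γ') = 15.123 kN/m³.
c·N_c·s_c = 6 × 16.883 × 1.3 = 131.69 kPa
q·N_q = 35.91 × 7.8211 = 280.86 kPa
0.5·γ·B·N_γ·s_γ = 0.5 × 15.123 × 3.5 × 4.13 × 0.8 = 87.443 kPa
q_ult = 131.69 + 280.86 + 87.443 = 499.99 kPa.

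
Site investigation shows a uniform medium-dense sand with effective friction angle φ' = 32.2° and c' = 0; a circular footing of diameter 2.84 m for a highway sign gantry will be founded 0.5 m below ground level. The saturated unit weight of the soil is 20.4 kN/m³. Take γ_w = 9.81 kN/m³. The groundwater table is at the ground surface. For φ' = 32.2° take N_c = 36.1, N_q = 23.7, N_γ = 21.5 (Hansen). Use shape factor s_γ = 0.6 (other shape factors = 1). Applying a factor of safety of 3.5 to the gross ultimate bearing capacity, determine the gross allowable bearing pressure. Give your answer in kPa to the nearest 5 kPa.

With the water table at the surface the whole profile is submerged: γ' = 20.4 − 9.81 = 10.59 kN/m³, so q = γ'·D_f = 5.295 kPa; the same γ' applies in the ½γBN_γ term.
q_ult = q·N_q + 0.5·γ·B·N_γ·s_γ
     = 5.295 × 23.7 + 0.5 × 10.59 × 2.84 × 21.5 × 0.6
     = 125.49 + 193.99 = 319.48 kPa.
q_all = q_ult / FS = 319.48 / 3.5 = 91.28 kPa.

q_all ≈ 90 kPa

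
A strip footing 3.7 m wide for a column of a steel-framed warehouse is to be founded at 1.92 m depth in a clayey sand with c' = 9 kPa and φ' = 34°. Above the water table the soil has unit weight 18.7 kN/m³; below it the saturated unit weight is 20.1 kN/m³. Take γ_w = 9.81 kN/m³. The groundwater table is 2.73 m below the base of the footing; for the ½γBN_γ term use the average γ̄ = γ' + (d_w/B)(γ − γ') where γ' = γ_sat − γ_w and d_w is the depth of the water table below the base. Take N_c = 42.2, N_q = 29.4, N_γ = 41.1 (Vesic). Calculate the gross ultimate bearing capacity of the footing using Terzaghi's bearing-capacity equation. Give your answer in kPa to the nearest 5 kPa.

q_ult ≈ 2690 kPa

Overburden at base level: q = 18.7 × 1.92 = 35.904 kPa.
The water table is 2.73 m below the base (< B = 3.7 m), so the ½γBN_γ term uses γ̄ = γ' + (d_w/B)(γ − γ') = 10.29 + (2.73/3.7)(18.7 − 10.29) = 16.495 kN/m³.
Cohesion term c·N_c = 9 × 42.2 = 379.8 kPa; surcharge term q·N_q = 35.904 × 29.4 = 1055.6 kPa; self-weight term 0.5·γ·B·N_γ = 0.5 × 16.495 × 3.7 × 41.1 = 1254.2 kPa.
q_ult = 379.8 + 1055.6 + 1254.2 = 2689.6 kPa.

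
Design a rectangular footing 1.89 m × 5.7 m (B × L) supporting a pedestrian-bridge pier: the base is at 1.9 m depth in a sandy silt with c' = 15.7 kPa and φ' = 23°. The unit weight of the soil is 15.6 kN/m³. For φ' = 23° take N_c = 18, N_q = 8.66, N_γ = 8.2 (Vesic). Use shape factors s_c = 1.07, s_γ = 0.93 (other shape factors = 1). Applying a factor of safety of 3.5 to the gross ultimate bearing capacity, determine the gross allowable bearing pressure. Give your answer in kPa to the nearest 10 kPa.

Effective surcharge at the founding depth q = γ·D_f = 15.6 × 1.9 = 29.64 kPa.
q_ult = c·N_c·s_c + q·N_q + 0.5·γ·B·N_γ·s_γ
     = 15.7 × 18 × 1.07 + 29.64 × 8.66 + 0.5 × 15.6 × 1.89 × 8.2 × 0.93
     = 302.38 + 256.68 + 112.42 = 671.49 kPa.
q_all = q_ult / FS = 671.49 / 3.5 = 191.85 kPa.

q_all ≈ 190 kPa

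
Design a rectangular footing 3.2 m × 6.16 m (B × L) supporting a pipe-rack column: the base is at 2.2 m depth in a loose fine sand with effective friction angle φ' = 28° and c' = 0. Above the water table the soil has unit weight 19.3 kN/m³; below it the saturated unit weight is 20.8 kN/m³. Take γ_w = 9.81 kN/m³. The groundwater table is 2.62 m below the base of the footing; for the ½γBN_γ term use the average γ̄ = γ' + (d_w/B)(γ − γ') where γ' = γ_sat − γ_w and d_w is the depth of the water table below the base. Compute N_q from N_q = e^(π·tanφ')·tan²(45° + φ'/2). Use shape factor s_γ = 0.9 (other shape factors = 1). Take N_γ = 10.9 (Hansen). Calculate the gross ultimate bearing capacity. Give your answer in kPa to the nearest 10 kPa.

q_ult ≈ 900 kPa

tan28° = 0.5317, so N_q = e^(π×0.5317)·tan²(59°) = 5.314 × 2.77 = 14.72.
Effective surcharge at the founding depth q = γ·D_f = 19.3 × 2.2 = 42.46 kPa.
With d_w = 2.62 m < B, γ̄ = 10.99 + (2.62/3.2) × (19.3 − 10.99) = 17.794 kN/m³.
q_ult = q·N_q + 0.5·γ·B·N_γ·s_γ
     = 42.46 × 14.72 + 0.5 × 17.794 × 3.2 × 10.9 × 0.9
     = 625.01 + 279.29 = 904.3 kPa.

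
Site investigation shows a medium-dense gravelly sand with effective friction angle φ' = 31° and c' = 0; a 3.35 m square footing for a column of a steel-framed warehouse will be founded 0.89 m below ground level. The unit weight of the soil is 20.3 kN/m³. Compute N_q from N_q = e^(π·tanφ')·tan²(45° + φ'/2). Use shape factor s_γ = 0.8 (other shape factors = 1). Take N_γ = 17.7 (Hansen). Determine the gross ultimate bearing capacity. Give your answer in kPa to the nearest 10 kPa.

q_ult ≈ 850 kPa

tan31° = 0.6009, so N_q = e^(π×0.6009)·tan²(60.5°) = 6.604 × 3.124 = 20.63.
q = γ·D_f = 20.3 × 0.89 = 18.067 kPa.
q·N_q = 18.067 × 20.631 = 372.74 kPa
0.5·γ·B·N_γ·s_γ = 0.5 × 20.3 × 3.35 × 17.7 × 0.8 = 481.48 kPa
q_ult = 372.74 + 481.48 = 854.21 kPa.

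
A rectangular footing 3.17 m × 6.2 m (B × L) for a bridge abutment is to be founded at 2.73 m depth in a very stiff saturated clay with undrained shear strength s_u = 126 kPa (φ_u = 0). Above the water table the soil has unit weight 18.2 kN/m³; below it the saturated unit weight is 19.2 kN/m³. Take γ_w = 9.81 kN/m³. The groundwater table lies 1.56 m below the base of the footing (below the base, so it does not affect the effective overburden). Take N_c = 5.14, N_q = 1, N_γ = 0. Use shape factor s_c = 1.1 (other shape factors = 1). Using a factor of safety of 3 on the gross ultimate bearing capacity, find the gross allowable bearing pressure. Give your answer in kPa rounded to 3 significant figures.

Effective surcharge at the founding depth q = γ·D_f = 18.2 × 2.73 = 49.686 kPa.
q_ult = c·N_c·s_c + q·N_q
     = 126 × 5.14 × 1.1 + 49.686 × 1
     = 712.4 + 49.686 = 762.09 kPa.
q_all = 762.09 / 3 = 254.03 kPa.

q_all ≈ 254 kPa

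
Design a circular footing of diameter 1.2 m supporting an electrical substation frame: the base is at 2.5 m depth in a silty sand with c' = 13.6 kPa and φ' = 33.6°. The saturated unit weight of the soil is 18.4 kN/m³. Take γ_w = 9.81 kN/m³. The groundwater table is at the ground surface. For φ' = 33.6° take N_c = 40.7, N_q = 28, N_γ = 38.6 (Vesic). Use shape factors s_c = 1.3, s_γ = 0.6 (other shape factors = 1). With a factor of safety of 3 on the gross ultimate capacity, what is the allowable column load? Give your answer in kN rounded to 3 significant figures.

Water table at ground surface, so effective unit weight γ' = 18.4 − 9.81 = 8.59 kN/m³ is used throughout; overburden q = 8.59 × 2.5 = 21.475 kPa; the same γ' applies in the ½γBN_γ term.
Cohesion term c·N_c·s_c = 13.6 × 40.7 × 1.3 = 719.58 kPa; surcharge term q·N_q = 21.475 × 28 = 601.3 kPa; self-weight term 0.5·γ·B·N_γ·s_γ = 0.5 × 8.59 × 1.2 × 38.6 × 0.6 = 119.37 kPa.
q_ult = 719.58 + 601.3 + 119.37 = 1440.2 kPa.
Gross allowable pressure q_all = 1440.2 / 3 = 480.08 kPa.
Footing area = 1.131 m², so allowable column load = 480.08 × 1.131 = 542.97 kN.

P_all ≈ 543 kN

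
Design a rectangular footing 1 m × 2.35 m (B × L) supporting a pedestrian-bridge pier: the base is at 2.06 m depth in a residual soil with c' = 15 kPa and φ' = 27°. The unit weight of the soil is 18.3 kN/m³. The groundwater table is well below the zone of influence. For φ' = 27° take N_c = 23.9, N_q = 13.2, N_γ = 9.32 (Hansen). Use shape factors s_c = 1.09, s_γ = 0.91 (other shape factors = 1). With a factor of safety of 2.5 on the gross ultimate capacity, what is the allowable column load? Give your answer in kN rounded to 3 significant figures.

P_all ≈ 908 kN

Overburden at base level: q = 18.3 × 2.06 = 37.698 kPa.
Cohesion term c·N_c·s_c = 15 × 23.9 × 1.09 = 390.77 kPa; surcharge term q·N_q = 37.698 × 13.2 = 497.61 kPa; self-weight term 0.5·γ·B·N_γ·s_γ = 0.5 × 18.3 × 1 × 9.32 × 0.91 = 77.603 kPa.
q_ult = 390.77 + 497.61 + 77.603 = 965.98 kPa.
Gross allowable pressure q_all = 965.98 / 2.5 = 386.39 kPa.
Footing area = 2.35 m², so allowable column load = 386.39 × 2.35 = 908.02 kN.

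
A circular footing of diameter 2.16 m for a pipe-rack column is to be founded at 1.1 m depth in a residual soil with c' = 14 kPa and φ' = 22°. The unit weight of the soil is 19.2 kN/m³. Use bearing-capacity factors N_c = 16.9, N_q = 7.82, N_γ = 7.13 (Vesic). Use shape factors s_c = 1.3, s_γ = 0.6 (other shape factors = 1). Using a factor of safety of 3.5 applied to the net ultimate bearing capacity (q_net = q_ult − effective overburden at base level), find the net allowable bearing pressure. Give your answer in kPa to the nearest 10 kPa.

q_all(net) ≈ 150 kPa

Effective surcharge at the founding depth q = γ·D_f = 19.2 × 1.1 = 21.12 kPa.
q_ult = c·N_c·s_c + q·N_q + 0.5·γ·B·N_γ·s_γ
     = 14 × 16.9 × 1.3 + 21.12 × 7.82 + 0.5 × 19.2 × 2.16 × 7.13 × 0.6
     = 307.58 + 165.16 + 88.709 = 561.45 kPa.
Net ultimate: q_net = 561.45 − 21.12 = 540.33 kPa.
q_all(net) = 540.33 / 3.5 = 154.38 kPa.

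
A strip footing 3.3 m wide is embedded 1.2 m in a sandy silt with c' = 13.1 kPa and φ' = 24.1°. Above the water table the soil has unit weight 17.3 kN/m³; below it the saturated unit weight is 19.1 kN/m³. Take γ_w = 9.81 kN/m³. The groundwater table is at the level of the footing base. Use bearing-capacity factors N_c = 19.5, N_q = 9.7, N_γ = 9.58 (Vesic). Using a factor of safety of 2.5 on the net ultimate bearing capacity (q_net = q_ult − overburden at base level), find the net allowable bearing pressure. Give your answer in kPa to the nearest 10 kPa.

q_all(net) ≈ 230 kPa

Effective surcharge at the founding depth q = γ·D_f = 17.3 × 1.2 = 20.76 kPa.
The water table coincides with the base, so in the self-weight term γ → γ' = 9.29 kN/m³.
q_ult = c·N_c + q·N_q + 0.5·γ·B·N_γ
     = 13.1 × 19.5 + 20.76 × 9.7 + 0.5 × 9.29 × 3.3 × 9.58
     = 255.45 + 201.37 + 146.85 = 603.67 kPa.
q_net = 603.67 − 20.76 = 582.91 kPa.
q_all(net) = 582.91 / 2.5 = 233.16 kPa.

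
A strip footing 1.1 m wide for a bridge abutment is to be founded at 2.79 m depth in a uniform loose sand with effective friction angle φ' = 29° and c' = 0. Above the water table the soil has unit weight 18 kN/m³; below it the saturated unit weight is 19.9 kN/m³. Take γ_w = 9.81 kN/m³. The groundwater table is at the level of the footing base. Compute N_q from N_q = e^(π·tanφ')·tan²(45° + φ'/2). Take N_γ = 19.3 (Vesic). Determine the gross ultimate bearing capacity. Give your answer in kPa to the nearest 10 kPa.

q_ult ≈ 930 kPa

tan29° = 0.5543, so N_q = e^(π×0.5543)·tan²(59.5°) = 5.705 × 2.882 = 16.44.
q = γ·D_f = 18 × 2.79 = 50.22 kPa.
For the ½γBN_γ term take γ' = 19.9 − 9.81 = 10.09 kN/m³ (soil below base is submerged).
q·N_q = 50.22 × 16.443 = 825.78 kPa
0.5·γ·B·N_γ = 0.5 × 10.09 × 1.1 × 19.3 = 107.11 kPa
q_ult = 825.78 + 107.11 = 932.89 kPa.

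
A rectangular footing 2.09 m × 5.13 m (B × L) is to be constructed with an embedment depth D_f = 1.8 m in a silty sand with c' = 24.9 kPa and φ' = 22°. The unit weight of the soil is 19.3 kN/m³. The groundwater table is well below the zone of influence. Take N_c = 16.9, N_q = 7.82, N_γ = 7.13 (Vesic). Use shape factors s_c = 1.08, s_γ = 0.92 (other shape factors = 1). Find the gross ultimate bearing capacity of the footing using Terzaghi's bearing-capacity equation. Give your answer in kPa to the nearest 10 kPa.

q_ult ≈ 860 kPa

q = γ·D_f = 19.3 × 1.8 = 34.74 kPa.
c·N_c·s_c = 24.9 × 16.9 × 1.08 = 454.47 kPa
q·N_q = 34.74 × 7.82 = 271.67 kPa
0.5·γ·B·N_γ·s_γ = 0.5 × 19.3 × 2.09 × 7.13 × 0.92 = 132.3 kPa
q_ult = 454.47 + 271.67 + 132.3 = 858.44 kPa.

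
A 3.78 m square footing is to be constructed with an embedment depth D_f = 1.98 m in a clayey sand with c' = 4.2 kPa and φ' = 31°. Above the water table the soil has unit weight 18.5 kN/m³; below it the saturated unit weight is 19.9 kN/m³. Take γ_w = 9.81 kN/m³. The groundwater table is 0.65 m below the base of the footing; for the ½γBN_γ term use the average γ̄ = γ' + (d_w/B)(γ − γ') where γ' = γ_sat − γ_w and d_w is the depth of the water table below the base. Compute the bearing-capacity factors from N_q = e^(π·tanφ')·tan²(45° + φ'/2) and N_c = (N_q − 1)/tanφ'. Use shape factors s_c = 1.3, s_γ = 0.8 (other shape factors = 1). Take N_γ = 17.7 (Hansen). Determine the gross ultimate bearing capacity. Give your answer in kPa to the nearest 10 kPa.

q_ult ≈ 1240 kPa

tan31° = 0.6009, so N_q = e^(π×0.6009)·tan²(60.5°) = 6.604 × 3.124 = 20.63.
N_c = (20.63 − 1)/tan31° = 32.67.
Overburden at base level: q = 18.5 × 1.98 = 36.63 kPa.
The water table is 0.65 m below the base (< B = 3.78 m), so the ½γBN_γ term uses γ̄ = γ' + (d_w/B)(γ − γ') = 10.09 + (0.65/3.78)(18.5 − 10.09) = 11.536 kN/m³.
Cohesion term c·N_c·s_c = 4.2 × 32.671 × 1.3 = 178.38 kPa; surcharge term q·N_q = 36.63 × 20.631 = 755.71 kPa; self-weight term 0.5·γ·B·N_γ·s_γ = 0.5 × 11.536 × 3.78 × 17.7 × 0.8 = 308.74 kPa.
q_ult = 178.38 + 755.71 + 308.74 = 1242.8 kPa.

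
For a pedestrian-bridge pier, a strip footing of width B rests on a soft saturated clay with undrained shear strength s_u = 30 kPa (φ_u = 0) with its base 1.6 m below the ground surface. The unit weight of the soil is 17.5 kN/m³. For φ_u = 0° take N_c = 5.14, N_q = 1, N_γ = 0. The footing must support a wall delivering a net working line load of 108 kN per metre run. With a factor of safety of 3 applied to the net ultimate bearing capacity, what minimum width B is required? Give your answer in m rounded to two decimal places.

B = 2.10 m

q = γ·D_f = 17.5 × 1.6 = 28 kPa.
c·N_c = 30 × 5.14 = 154.2 kPa
q·N_q = 28 × 1 = 28 kPa
q_ult = 154.2 + 28 = 182.2 kPa.
For φ = 0 the ½γBN_γ term vanishes, so q_ult is independent of B. q_net = 182.2 − 28 = 154.2 kPa; q_all(net) = 154.2/3 = 51.4 kPa.
Required width B = w / q_all(net) = 108 / 51.4 = 2.101 m.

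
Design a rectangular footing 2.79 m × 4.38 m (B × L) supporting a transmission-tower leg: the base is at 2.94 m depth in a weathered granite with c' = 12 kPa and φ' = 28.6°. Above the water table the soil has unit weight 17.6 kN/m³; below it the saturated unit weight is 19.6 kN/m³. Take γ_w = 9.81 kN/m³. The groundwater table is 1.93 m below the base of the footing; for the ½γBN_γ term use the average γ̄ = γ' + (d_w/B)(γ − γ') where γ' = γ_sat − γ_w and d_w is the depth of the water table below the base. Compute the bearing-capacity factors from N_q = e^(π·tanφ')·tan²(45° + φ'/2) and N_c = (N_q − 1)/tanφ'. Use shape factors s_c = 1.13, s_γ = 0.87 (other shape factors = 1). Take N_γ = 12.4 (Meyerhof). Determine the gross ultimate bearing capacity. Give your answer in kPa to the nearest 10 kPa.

tan28.6° = 0.5452, so N_q = e^(π×0.5452)·tan²(59.3°) = 5.545 × 2.837 = 15.73.
N_c = (15.73 − 1)/tan28.6° = 27.01.
q = γ·D_f = 17.6 × 2.94 = 51.744 kPa.
γ' = 9.79 kN/m³; averaging over the depth B below the base, γ̄ = γ' + (d_w/B)(γ − γ') = 15.193 kN/m³.
c·N_c·s_c = 12 × 27.013 × 1.13 = 366.29 kPa
q·N_q = 51.744 × 15.728 = 813.81 kPa
0.5·γ·B·N_γ·s_γ = 0.5 × 15.193 × 2.79 × 12.4 × 0.87 = 228.64 kPa
q_ult = 366.29 + 813.81 + 228.64 = 1408.7 kPa.

q_ult ≈ 1410 kPa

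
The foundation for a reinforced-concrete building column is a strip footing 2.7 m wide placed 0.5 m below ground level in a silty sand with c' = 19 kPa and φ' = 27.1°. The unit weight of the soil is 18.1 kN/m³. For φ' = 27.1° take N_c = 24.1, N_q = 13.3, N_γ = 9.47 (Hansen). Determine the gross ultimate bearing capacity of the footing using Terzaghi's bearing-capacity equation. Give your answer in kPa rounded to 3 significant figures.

q_ult ≈ 810 kPa

Overburden at base level: q = 18.1 × 0.5 = 9.05 kPa.
Cohesion term c·N_c = 19 × 24.1 = 457.9 kPa; surcharge term q·N_q = 9.05 × 13.3 = 120.37 kPa; self-weight term 0.5·γ·B·N_γ = 0.5 × 18.1 × 2.7 × 9.47 = 231.4 kPa.
q_ult = 457.9 + 120.37 + 231.4 = 809.66 kPa.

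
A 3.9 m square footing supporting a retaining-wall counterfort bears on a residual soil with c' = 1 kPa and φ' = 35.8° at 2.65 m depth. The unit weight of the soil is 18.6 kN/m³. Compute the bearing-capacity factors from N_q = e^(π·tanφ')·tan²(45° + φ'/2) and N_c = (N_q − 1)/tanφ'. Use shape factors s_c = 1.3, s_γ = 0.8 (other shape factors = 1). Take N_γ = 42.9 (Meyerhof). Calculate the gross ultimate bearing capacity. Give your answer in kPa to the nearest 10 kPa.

q_ult ≈ 3120 kPa

tan35.8° = 0.7212, so N_q = e^(π×0.7212)·tan²(62.9°) = 9.639 × 3.819 = 36.81.
N_c = (36.81 − 1)/tan35.8° = 49.65.
Effective surcharge at the founding depth q = γ·D_f = 18.6 × 2.65 = 49.29 kPa.
q_ult = c·N_c·s_c + q·N_q + 0.5·γ·B·N_γ·s_γ
     = 1 × 49.649 × 1.3 + 49.29 × 36.808 + 0.5 × 18.6 × 3.9 × 42.9 × 0.8
     = 64.544 + 1814.3 + 1244.8 = 3123.6 kPa.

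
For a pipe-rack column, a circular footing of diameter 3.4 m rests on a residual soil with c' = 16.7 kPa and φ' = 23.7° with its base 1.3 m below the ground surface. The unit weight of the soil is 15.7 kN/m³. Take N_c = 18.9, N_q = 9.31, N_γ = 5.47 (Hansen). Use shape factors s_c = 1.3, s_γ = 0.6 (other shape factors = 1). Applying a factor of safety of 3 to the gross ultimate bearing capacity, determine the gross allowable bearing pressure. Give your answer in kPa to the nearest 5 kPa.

q_all ≈ 230 kPa

Effective surcharge at the founding depth q = γ·D_f = 15.7 × 1.3 = 20.41 kPa.
q_ult = c·N_c·s_c + q·N_q + 0.5·γ·B·N_γ·s_γ
     = 16.7 × 18.9 × 1.3 + 20.41 × 9.31 + 0.5 × 15.7 × 3.4 × 5.47 × 0.6
     = 410.32 + 190.02 + 87.597 = 687.93 kPa.
q_all = q_ult / FS = 687.93 / 3 = 229.31 kPa.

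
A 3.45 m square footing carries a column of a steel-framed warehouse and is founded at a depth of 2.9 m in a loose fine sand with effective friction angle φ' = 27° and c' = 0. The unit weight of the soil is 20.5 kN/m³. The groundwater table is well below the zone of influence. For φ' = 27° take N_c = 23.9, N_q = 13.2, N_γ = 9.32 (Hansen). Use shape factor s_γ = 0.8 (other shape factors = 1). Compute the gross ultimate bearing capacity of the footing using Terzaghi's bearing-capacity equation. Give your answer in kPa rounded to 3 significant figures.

q = γ·D_f = 20.5 × 2.9 = 59.45 kPa.
q·N_q = 59.45 × 13.2 = 784.74 kPa
0.5·γ·B·N_γ·s_γ = 0.5 × 20.5 × 3.45 × 9.32 × 0.8 = 263.66 kPa
q_ult = 784.74 + 263.66 = 1048.4 kPa.

q_ult ≈ 1050 kPa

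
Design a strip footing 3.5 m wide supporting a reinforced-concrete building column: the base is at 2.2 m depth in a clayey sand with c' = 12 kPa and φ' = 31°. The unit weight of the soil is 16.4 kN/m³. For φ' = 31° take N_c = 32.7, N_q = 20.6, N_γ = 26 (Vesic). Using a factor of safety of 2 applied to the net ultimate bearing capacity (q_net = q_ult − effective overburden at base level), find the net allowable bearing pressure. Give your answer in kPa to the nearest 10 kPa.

q_all(net) ≈ 920 kPa

q = γ·D_f = 16.4 × 2.2 = 36.08 kPa.
c·N_c = 12 × 32.7 = 392.4 kPa
q·N_q = 36.08 × 20.6 = 743.25 kPa
0.5·γ·B·N_γ = 0.5 × 16.4 × 3.5 × 26 = 746.2 kPa
q_ult = 392.4 + 743.25 + 746.2 = 1881.8 kPa.
Net ultimate: q_net = 1881.8 − 36.08 = 1845.8 kPa.
q_all(net) = 1845.8 / 2 = 922.88 kPa.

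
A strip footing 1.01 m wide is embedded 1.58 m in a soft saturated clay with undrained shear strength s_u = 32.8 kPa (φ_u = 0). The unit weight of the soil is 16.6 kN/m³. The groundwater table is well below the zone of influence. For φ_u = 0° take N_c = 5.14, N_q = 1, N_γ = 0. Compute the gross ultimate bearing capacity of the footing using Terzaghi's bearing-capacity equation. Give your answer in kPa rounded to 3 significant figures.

Overburden at base level: q = 16.6 × 1.58 = 26.228 kPa.
Cohesion term c·N_c = 32.8 × 5.14 = 168.59 kPa; surcharge term q·N_q = 26.228 × 1 = 26.228 kPa.
q_ult = 168.59 + 26.228 = 194.82 kPa.

q_ult ≈ 195 kPa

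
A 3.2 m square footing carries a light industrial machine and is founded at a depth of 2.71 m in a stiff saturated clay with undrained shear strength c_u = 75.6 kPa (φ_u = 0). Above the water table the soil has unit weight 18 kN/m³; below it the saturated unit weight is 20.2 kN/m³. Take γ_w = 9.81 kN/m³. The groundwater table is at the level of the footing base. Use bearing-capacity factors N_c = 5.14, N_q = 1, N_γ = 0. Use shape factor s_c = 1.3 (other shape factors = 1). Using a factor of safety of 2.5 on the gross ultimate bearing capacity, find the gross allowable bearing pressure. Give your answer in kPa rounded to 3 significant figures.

Effective surcharge at the founding depth q = γ·D_f = 18 × 2.71 = 48.78 kPa.
q_ult = c·N_c·s_c + q·N_q
     = 75.6 × 5.14 × 1.3 + 48.78 × 1
     = 505.16 + 48.78 = 553.94 kPa.
q_all = 553.94 / 2.5 = 221.58 kPa.

q_all ≈ 222 kPa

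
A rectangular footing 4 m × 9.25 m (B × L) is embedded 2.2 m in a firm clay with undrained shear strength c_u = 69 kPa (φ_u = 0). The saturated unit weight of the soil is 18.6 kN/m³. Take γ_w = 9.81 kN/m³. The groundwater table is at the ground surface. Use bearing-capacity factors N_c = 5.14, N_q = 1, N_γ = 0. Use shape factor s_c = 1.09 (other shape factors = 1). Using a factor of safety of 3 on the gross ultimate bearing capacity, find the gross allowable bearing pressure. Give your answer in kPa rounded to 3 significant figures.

q_all ≈ 135 kPa

Water table at ground surface, so effective unit weight γ' = 18.6 − 9.81 = 8.79 kN/m³ is used throughout; overburden q = 8.79 × 2.2 = 19.338 kPa.
Cohesion term c·N_c·s_c = 69 × 5.14 × 1.09 = 386.58 kPa; surcharge term q·N_q = 19.338 × 1 = 19.338 kPa.
q_ult = 386.58 + 19.338 = 405.92 kPa.
q_all = 405.92 / 3 = 135.31 kPa.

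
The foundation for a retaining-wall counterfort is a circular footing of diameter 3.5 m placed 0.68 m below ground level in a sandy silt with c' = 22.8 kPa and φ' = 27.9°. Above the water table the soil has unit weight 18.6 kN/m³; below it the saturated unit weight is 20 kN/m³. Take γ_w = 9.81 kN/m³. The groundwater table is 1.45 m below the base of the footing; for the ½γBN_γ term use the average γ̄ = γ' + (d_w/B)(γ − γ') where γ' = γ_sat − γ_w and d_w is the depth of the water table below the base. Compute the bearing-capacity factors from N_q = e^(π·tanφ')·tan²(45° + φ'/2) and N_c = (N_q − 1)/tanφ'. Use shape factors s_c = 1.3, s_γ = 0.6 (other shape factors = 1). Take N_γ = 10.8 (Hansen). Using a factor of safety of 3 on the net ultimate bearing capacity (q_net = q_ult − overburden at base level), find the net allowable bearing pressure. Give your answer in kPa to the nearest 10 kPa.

q_all(net) ≈ 360 kPa

N_q = e^(π·tan27.9°)·tan²(58.95°) = 14.56; N_c = (N_q − 1)/tanφ' = 25.61.
Overburden at base level: q = 18.6 × 0.68 = 12.648 kPa.
The water table is 1.45 m below the base (< B = 3.5 m), so the ½γBN_γ term uses γ̄ = γ' + (d_w/B)(γ − γ') = 10.19 + (1.45/3.5)(18.6 − 10.19) = 13.674 kN/m³.
Cohesion term c·N_c·s_c = 22.8 × 25.609 × 1.3 = 759.05 kPa; surcharge term q·N_q = 12.648 × 14.559 = 184.14 kPa; self-weight term 0.5·γ·B·N_γ·s_γ = 0.5 × 13.674 × 3.5 × 10.8 × 0.6 = 155.06 kPa.
q_ult = 759.05 + 184.14 + 155.06 = 1098.3 kPa.
q_net = 1098.3 − 12.648 = 1085.6 kPa.
q_all(net) = 1085.6 / 3 = 361.87 kPa.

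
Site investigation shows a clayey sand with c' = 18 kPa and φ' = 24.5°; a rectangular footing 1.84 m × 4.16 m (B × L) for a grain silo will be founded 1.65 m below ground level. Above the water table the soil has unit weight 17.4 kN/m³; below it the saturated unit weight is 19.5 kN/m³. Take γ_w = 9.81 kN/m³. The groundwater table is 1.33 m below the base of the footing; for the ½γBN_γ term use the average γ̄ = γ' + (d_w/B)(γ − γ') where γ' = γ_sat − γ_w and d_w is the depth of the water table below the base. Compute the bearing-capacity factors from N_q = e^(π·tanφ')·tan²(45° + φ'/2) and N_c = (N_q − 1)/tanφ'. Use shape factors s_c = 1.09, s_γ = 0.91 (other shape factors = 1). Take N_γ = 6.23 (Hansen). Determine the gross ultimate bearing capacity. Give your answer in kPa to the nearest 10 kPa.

q_ult ≈ 760 kPa

tan24.5° = 0.4557, so N_q = e^(π×0.4557)·tan²(57.25°) = 4.186 × 2.417 = 10.12.
N_c = (10.12 − 1)/tan24.5° = 20.01.
q = γ·D_f = 17.4 × 1.65 = 28.71 kPa.
γ' = 9.69 kN/m³; averaging over the depth B below the base, γ̄ = γ' + (d_w/B)(γ − γ') = 15.263 kN/m³.
c·N_c·s_c = 18 × 20.006 × 1.09 = 392.52 kPa
q·N_q = 28.71 × 10.117 = 290.47 kPa
0.5·γ·B·N_γ·s_γ = 0.5 × 15.263 × 1.84 × 6.23 × 0.91 = 79.608 kPa
q_ult = 392.52 + 290.47 + 79.608 = 762.59 kPa.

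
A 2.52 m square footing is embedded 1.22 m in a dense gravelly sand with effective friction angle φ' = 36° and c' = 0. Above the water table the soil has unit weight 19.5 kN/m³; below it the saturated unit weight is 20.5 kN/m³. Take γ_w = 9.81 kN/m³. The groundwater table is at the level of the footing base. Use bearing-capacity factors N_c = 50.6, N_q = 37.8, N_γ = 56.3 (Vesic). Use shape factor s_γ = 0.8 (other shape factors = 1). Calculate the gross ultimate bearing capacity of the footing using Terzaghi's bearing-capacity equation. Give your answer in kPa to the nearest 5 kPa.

q_ult ≈ 1505 kPa

q = γ·D_f = 19.5 × 1.22 = 23.79 kPa.
For the ½γBN_γ term take γ' = 20.5 − 9.81 = 10.69 kN/m³ (soil below base is submerged).
q·N_q = 23.79 × 37.8 = 899.26 kPa
0.5·γ·B·N_γ·s_γ = 0.5 × 10.69 × 2.52 × 56.3 × 0.8 = 606.66 kPa
q_ult = 899.26 + 606.66 = 1505.9 kPa.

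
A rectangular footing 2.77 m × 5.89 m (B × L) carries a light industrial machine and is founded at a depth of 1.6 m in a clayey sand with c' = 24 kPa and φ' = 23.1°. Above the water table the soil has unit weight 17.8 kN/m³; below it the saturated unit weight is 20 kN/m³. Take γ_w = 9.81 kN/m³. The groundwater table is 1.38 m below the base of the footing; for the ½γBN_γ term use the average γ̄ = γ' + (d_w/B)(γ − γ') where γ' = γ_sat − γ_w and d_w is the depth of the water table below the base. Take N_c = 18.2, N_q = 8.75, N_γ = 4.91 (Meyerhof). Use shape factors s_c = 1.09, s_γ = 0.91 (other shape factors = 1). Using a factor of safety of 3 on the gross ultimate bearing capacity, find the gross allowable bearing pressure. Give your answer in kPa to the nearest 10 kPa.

Overburden at base level: q = 17.8 × 1.6 = 28.48 kPa.
The water table is 1.38 m below the base (< B = 2.77 m), so the ½γBN_γ term uses γ̄ = γ' + (d_w/B)(γ − γ') = 10.19 + (1.38/2.77)(17.8 − 10.19) = 13.981 kN/m³.
Cohesion term c·N_c·s_c = 24 × 18.2 × 1.09 = 476.11 kPa; surcharge term q·N_q = 28.48 × 8.75 = 249.2 kPa; self-weight term 0.5·γ·B·N_γ·s_γ = 0.5 × 13.981 × 2.77 × 4.91 × 0.91 = 86.521 kPa.
q_ult = 476.11 + 249.2 + 86.521 = 811.83 kPa.
q_all = 811.83 / 3 = 270.61 kPa.

q_all ≈ 270 kPa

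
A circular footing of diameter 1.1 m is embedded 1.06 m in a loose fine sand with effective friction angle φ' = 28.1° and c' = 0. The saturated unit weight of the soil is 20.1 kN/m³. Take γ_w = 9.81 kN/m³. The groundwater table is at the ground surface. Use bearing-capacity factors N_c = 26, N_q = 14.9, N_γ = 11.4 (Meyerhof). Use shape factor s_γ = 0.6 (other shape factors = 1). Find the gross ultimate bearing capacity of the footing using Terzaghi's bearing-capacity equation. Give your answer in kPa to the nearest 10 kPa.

q_ult ≈ 200 kPa

γ' = 20.1 − 9.81 = 10.29 kN/m³ (submerged throughout). q = 10.29 × 1.06 = 10.907 kPa; the same γ' applies in the ½γBN_γ term.
q·N_q = 10.907 × 14.9 = 162.52 kPa
0.5·γ·B·N_γ·s_γ = 0.5 × 10.29 × 1.1 × 11.4 × 0.6 = 38.711 kPa
q_ult = 162.52 + 38.711 = 201.23 kPa.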